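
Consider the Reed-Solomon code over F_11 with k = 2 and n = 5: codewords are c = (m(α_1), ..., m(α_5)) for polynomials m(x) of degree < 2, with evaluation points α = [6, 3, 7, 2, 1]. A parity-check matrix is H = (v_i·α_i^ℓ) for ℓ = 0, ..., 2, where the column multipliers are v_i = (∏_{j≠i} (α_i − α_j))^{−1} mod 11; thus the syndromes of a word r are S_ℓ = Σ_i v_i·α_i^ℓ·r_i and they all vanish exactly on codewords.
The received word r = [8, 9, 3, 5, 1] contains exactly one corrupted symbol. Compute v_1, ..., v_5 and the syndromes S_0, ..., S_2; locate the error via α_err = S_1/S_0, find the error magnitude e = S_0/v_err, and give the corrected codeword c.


S = (7, 9, 10), error at position 1, error magnitude e = 9, c = [10, 9, 3, 5, 1].

Step 1: column multipliers v_i = (∏_{j≠i}(α_i − α_j))^{−1} mod 11.
  i = 1 (α = 6): (6−3)(6−7)(6−2)(6−1) = 3·(−1)·4·5 = −60 ≡ 6, so v_1 = 6^{−1} = 2 (mod 11).
  i = 2 (α = 3): (3−6)(3−7)(3−2)(3−1) = (−3)·(−4)·1·2 = 24 ≡ 2, so v_2 = 2^{−1} = 6 (mod 11).
  i = 3 (α = 7): (7−6)(7−3)(7−2)(7−1) = 1·4·5·6 = 120 ≡ 10, so v_3 = 10^{−1} = 10 (mod 11).
  i = 4 (α = 2): (2−6)(2−3)(2−7)(2−1) = (−4)·(−1)·(−5)·1 = −20 ≡ 2, so v_4 = 2^{−1} = 6 (mod 11).
  i = 5 (α = 1): (1−6)(1−3)(1−7)(1−2) = (−5)·(−2)·(−6)·(−1) = 60 ≡ 5, so v_5 = 5^{−1} = 9 (mod 11).
  v = [2, 6, 10, 6, 9].
Step 2: syndromes of r = [8, 9, 3, 5, 1] (all sums mod 11).
  S_0 = Σ v_i r_i = 2·8 + 6·9 + 10·3 + 6·5 + 9·1 = 139 ≡ 7.
  S_1 = Σ v_i α_i r_i = 2·6·8 + 6·3·9 + 10·7·3 + 6·2·5 + 9·1·1 = 537 ≡ 9.
  α_i^2 mod 11 = [3, 9, 5, 4, 1].
  S_2 = Σ v_i α_i^2 r_i = 2·3·8 + 6·9·9 + 10·5·3 + 6·4·5 + 9·1·1 = 813 ≡ 10.
  S = (7, 9, 10) ≠ 0, so r is not a codeword (an error is present).
Step 3: locate the error. For a single error e at position i, S_ℓ = v_i·e·α_i^ℓ, so α_err = S_1/S_0.
  S_0^{−1} = 7^{−1} = 8 (mod 11), so α_err = 9·8 = 72 ≡ 6 = α_1. Error position i = 1.
  Consistency check: S_2/S_1 = 10·5 = 50 ≡ 6 = α_err ✓ (single-error assumption holds).
Step 4: error magnitude e = S_0/v_1 = S_0·∏_{j≠1}(α_1 − α_j) = 7·6 = 42 ≡ 9 (mod 11).
Step 5: correct position 1: c_1 = r_1 − e = 8 − 9 ≡ 10 (mod 11). Hence c = [10, 9, 3, 5, 1].
  Check: interpolating c through the α_i gives m(x) = 8 + 4·x (degree < 2) with m(α_i) = c_i for every i, so c is indeed a codeword.


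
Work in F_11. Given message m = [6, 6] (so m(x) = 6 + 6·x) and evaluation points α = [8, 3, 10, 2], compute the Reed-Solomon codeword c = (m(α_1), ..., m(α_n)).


c = [10, 2, 0, 7]

Message polynomial: m(x) = 6 + 6·x (mod 11).
For each evaluation point α_i, compute m(α_i) mod 11:
  α_1 = 8: Horner steps 6 → 10, so m(8) = 10.
  α_2 = 3: Horner steps 6 → 2, so m(3) = 2.
  α_3 = 10: Horner steps 6 → 0, so m(10) = 0.
  α_4 = 2: Horner steps 6 → 7, so m(2) = 7.
Codeword c = [10, 2, 0, 7] ∈ F_11^4.


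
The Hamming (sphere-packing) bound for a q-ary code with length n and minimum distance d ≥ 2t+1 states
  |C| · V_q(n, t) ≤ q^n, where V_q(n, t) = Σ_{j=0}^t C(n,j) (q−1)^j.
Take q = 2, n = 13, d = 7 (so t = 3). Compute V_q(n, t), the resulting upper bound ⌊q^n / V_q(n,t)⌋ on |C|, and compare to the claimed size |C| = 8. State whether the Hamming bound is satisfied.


V_q(n, t) = 378, q^n = 8192, Hamming bound = 21, |C| = 8 ≤ bound (satisfied).

Step 1: Compute V_q(n, t) = Σ_{j=0}^3 C(n, j) (q−1)^j.
  j = 0: C(13,0)·(1)^0 = 1·1 = 1.
  j = 1: C(13,1)·(1)^1 = 13·1 = 13.
  j = 2: C(13,2)·(1)^2 = 78·1 = 78.
  j = 3: C(13,3)·(1)^3 = 286·1 = 286.
  V_q(n, t) = 1 + 13 + 78 + 286 = 378.
Step 2: q^n = 2^13 = 8192.
Step 3: Hamming bound ⌊q^n / V_q(n,t)⌋ = ⌊8192/378⌋ = 21.
Step 4: Compare |C| = 8 to 21: satisfied.
The claimed |C| lies below the Hamming bound.


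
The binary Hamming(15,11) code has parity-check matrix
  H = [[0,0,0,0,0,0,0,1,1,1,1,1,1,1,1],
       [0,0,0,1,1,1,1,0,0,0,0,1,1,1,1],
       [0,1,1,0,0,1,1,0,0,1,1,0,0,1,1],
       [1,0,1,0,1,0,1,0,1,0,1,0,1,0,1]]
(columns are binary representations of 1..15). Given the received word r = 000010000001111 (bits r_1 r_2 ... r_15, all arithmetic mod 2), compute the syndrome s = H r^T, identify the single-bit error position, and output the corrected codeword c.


s = (0, 1, 0, 1)^T, error position = 5, corrected codeword c = 000000000001111

Compute s = H r^T mod 2 one row at a time:
  s_1 = 0 + 0 + 0 + 0 + 1 + 1 + 1 + 1 = 4 ≡ 0 (mod 2).
  s_2 = 0 + 1 + 0 + 0 + 1 + 1 + 1 + 1 = 5 ≡ 1 (mod 2).
  s_3 = 0 + 0 + 0 + 0 + 0 + 0 + 1 + 1 = 2 ≡ 0 (mod 2).
  s_4 = 0 + 0 + 1 + 0 + 0 + 0 + 1 + 1 = 3 ≡ 1 (mod 2).
s = (0, 1, 0, 1)^T — this equals column 5 of H (binary 0101), so error is at position 5.
Correct: flip bit 5 of r = 000010000001111 to get c = 000000000001111.


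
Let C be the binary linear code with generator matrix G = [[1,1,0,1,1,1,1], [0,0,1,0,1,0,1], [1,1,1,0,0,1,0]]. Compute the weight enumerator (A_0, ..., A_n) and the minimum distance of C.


Weight distribution: A_0 = 1, A_1 = 1, A_3 = 1, A_4 = 2, A_5 = 2, A_6 = 1. Minimum distance d = 1.

Enumerate all 2^3 = 8 messages m ∈ F_2^3.
For each, compute codeword c = mG in F_2^7, then tally its weight.
  m = 000 → c = 0000000, weight = 0.
  m = 100 → c = 1101111, weight = 6.
  m = 010 → c = 0010101, weight = 3.
  m = 110 → c = 1111010, weight = 5.
  m = 001 → c = 1110010, weight = 4.
  m = 101 → c = 0011101, weight = 4.
  m = 011 → c = 1100111, weight = 5.
  m = 111 → c = 0001000, weight = 1.
Tally weights:
  weight 0: 1 codewords.
  weight 1: 1 codewords.
  weight 3: 1 codewords.
  weight 4: 2 codewords.
  weight 5: 2 codewords.
  weight 6: 1 codewords.
Minimum distance d = smallest w > 0 with A_w > 0 = 1.
Sanity: Σ A_w = 8 = 2^3 = 8 ✓.


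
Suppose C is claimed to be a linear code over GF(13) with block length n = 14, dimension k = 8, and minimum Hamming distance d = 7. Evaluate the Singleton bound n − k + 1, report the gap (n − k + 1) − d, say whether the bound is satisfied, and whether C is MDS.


Singleton RHS = n − k + 1 = 7, slack = 0, bound satisfied, MDS.

Singleton bound: d ≤ n − k + 1.
Here n = 14, k = 8, so n − k + 1 = 7.
Given d = 7, check d ≤ 7: YES.
Slack = (n − k + 1) − d = 0.
The code is MDS (slack = 0).
Description: the claimed parameters are [14, 8, 7]_13; such a code would be MDS (meets Singleton bound).


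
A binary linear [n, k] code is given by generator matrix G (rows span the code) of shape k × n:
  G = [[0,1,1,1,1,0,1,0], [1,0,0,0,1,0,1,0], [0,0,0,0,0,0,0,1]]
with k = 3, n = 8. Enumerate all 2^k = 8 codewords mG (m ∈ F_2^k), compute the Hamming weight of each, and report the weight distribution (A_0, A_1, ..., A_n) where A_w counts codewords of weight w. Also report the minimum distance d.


Weight distribution: A_0 = 1, A_1 = 1, A_3 = 1, A_4 = 2, A_5 = 2, A_6 = 1. Minimum distance d = 1.

Enumerate all 2^3 = 8 messages m ∈ F_2^3.
For each, compute codeword c = mG in F_2^8, then tally its weight.
  m = 000 → c = 00000000, weight = 0.
  m = 100 → c = 01111010, weight = 5.
  m = 010 → c = 10001010, weight = 3.
  m = 110 → c = 11110000, weight = 4.
  m = 001 → c = 00000001, weight = 1.
  m = 101 → c = 01111011, weight = 6.
  m = 011 → c = 10001011, weight = 4.
  m = 111 → c = 11110001, weight = 5.
Tally weights:
  weight 0: 1 codewords.
  weight 1: 1 codewords.
  weight 3: 1 codewords.
  weight 4: 2 codewords.
  weight 5: 2 codewords.
  weight 6: 1 codewords.
Minimum distance d = smallest w > 0 with A_w > 0 = 1.
Sanity: Σ A_w = 8 = 2^3 = 8 ✓.


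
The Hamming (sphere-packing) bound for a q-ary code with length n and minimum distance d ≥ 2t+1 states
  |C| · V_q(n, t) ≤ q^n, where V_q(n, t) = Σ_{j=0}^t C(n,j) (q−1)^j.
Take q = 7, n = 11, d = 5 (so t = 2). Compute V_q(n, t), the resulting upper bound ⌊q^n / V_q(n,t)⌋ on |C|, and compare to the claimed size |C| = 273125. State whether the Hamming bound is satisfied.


V_q(n, t) = 2047, q^n = 1977326743, Hamming bound = 965963, |C| = 273125 ≤ bound (satisfied).

Step 1: Compute V_q(n, t) = Σ_{j=0}^2 C(n, j) (q−1)^j.
  j = 0: C(11,0)·(6)^0 = 1·1 = 1.
  j = 1: C(11,1)·(6)^1 = 11·6 = 66.
  j = 2: C(11,2)·(6)^2 = 55·36 = 1980.
  V_q(n, t) = 1 + 66 + 1980 = 2047.
Step 2: q^n = 7^11 = 1977326743.
Step 3: Hamming bound ⌊q^n / V_q(n,t)⌋ = ⌊1977326743/2047⌋ = 965963.
Step 4: Compare |C| = 273125 to 965963: satisfied.
The claimed |C| lies below the Hamming bound.


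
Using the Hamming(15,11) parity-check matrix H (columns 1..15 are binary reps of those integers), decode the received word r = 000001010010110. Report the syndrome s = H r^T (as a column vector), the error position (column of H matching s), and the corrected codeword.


s = (0, 1, 1, 0)^T, error position = 6, corrected codeword c = 000000010010110

Compute s = H r^T mod 2 one row at a time:
  s_1 = 1 + 0 + 0 + 1 + 0 + 1 + 1 + 0 = 4 ≡ 0 (mod 2).
  s_2 = 0 + 0 + 1 + 0 + 0 + 1 + 1 + 0 = 3 ≡ 1 (mod 2).
  s_3 = 0 + 0 + 1 + 0 + 0 + 1 + 1 + 0 = 3 ≡ 1 (mod 2).
  s_4 = 0 + 0 + 0 + 0 + 0 + 1 + 1 + 0 = 2 ≡ 0 (mod 2).
s = (0, 1, 1, 0)^T — this equals column 6 of H (binary 0110), so error is at position 6.
Correct: flip bit 6 of r = 000001010010110 to get c = 000000010010110.


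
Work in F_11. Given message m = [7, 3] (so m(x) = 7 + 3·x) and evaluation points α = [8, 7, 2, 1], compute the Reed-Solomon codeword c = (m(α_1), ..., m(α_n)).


c = [9, 6, 2, 10]

Message polynomial: m(x) = 7 + 3·x (mod 11).
For each evaluation point α_i, compute m(α_i) mod 11:
  α_1 = 8: Horner steps 3 → 9, so m(8) = 9.
  α_2 = 7: Horner steps 3 → 6, so m(7) = 6.
  α_3 = 2: Horner steps 3 → 2, so m(2) = 2.
  α_4 = 1: Horner steps 3 → 10, so m(1) = 10.
Codeword c = [9, 6, 2, 10] ∈ F_11^4.


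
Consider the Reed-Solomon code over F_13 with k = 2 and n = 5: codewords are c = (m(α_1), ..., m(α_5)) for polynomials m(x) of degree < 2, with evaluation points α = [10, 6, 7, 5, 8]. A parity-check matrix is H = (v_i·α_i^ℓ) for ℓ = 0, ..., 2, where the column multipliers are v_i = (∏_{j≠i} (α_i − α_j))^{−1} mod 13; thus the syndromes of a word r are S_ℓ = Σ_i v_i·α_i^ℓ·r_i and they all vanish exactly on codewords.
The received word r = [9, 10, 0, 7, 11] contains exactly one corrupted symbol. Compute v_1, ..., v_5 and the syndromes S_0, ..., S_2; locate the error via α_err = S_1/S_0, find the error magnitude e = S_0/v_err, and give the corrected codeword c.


S = (8, 12, 5), error at position 5, error magnitude e = 8, c = [9, 10, 0, 7, 3].

Step 1: column multipliers v_i = (∏_{j≠i}(α_i − α_j))^{−1} mod 13.
  i = 1 (α = 10): (10−6)(10−7)(10−5)(10−8) = 4·3·5·2 = 120 ≡ 3, so v_1 = 3^{−1} = 9 (mod 13).
  i = 2 (α = 6): (6−10)(6−7)(6−5)(6−8) = (−4)·(−1)·1·(−2) = −8 ≡ 5, so v_2 = 5^{−1} = 8 (mod 13).
  i = 3 (α = 7): (7−10)(7−6)(7−5)(7−8) = (−3)·1·2·(−1) = 6 ≡ 6, so v_3 = 6^{−1} = 11 (mod 13).
  i = 4 (α = 5): (5−10)(5−6)(5−7)(5−8) = (−5)·(−1)·(−2)·(−3) = 30 ≡ 4, so v_4 = 4^{−1} = 10 (mod 13).
  i = 5 (α = 8): (8−10)(8−6)(8−7)(8−5) = (−2)·2·1·3 = −12 ≡ 1, so v_5 = 1^{−1} = 1 (mod 13).
  v = [9, 8, 11, 10, 1].
Step 2: syndromes of r = [9, 10, 0, 7, 11] (all sums mod 13).
  S_0 = Σ v_i r_i = 9·9 + 8·10 + 11·0 + 10·7 + 1·11 = 242 ≡ 8.
  S_1 = Σ v_i α_i r_i = 9·10·9 + 8·6·10 + 11·7·0 + 10·5·7 + 1·8·11 = 1728 ≡ 12.
  α_i^2 mod 13 = [9, 10, 10, 12, 12].
  S_2 = Σ v_i α_i^2 r_i = 9·9·9 + 8·10·10 + 11·10·0 + 10·12·7 + 1·12·11 = 2501 ≡ 5.
  S = (8, 12, 5) ≠ 0, so r is not a codeword (an error is present).
Step 3: locate the error. For a single error e at position i, S_ℓ = v_i·e·α_i^ℓ, so α_err = S_1/S_0.
  S_0^{−1} = 8^{−1} = 5 (mod 13), so α_err = 12·5 = 60 ≡ 8 = α_5. Error position i = 5.
  Consistency check: S_2/S_1 = 5·12 = 60 ≡ 8 = α_err ✓ (single-error assumption holds).
Step 4: error magnitude e = S_0/v_5 = S_0·∏_{j≠5}(α_5 − α_j) = 8·1 = 8 ≡ 8 (mod 13).
Step 5: correct position 5: c_5 = r_5 − e = 11 − 8 ≡ 3 (mod 13). Hence c = [9, 10, 0, 7, 3].
  Check: interpolating c through the α_i gives m(x) = 5 + 3·x (degree < 2) with m(α_i) = c_i for every i, so c is indeed a codeword.


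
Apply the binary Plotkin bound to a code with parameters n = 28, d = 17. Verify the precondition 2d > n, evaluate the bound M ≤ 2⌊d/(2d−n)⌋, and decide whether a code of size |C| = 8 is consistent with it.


Plotkin bound M ≤ 4; given |C| = 8 > bound (violated).

Check applicability: 2d = 34, n = 28.
2d − n = 6 > 0, so Plotkin applies.
Compute d/(2d−n) = 17/6 ≈ 2.8333.
⌊d/(2d−n)⌋ = 2.
Plotkin bound: M ≤ 2·2 = 4.
Given |C| = 8, check: VIOLATED.
This |C| is above the Plotkin bound, so no binary code with n = 28, d = 17 and 8 codewords exists.


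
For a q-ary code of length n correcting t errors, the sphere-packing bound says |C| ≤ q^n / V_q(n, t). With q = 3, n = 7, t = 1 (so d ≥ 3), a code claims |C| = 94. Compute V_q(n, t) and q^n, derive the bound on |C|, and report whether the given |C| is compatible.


V_q(n, t) = 15, q^n = 2187, Hamming bound = 145, |C| = 94 ≤ bound (satisfied).

Step 1: Compute V_q(n, t) = Σ_{j=0}^1 C(n, j) (q−1)^j.
  j = 0: C(7,0)·(2)^0 = 1·1 = 1.
  j = 1: C(7,1)·(2)^1 = 7·2 = 14.
  V_q(n, t) = 1 + 14 = 15.
Step 2: q^n = 3^7 = 2187.
Step 3: Hamming bound ⌊q^n / V_q(n,t)⌋ = ⌊2187/15⌋ = 145.
Step 4: Compare |C| = 94 to 145: satisfied.
The claimed |C| lies below the Hamming bound.


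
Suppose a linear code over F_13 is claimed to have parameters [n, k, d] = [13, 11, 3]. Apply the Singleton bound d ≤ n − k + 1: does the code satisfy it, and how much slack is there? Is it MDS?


Singleton RHS = n − k + 1 = 3, slack = 0, bound satisfied, MDS.

Singleton bound: d ≤ n − k + 1.
Here n = 13, k = 11, so n − k + 1 = 3.
Given d = 3, check d ≤ 3: YES.
Slack = (n − k + 1) − d = 0.
The code is MDS (slack = 0).
Description: the claimed parameters are [13, 11, 3]_13; such a code would be MDS (meets Singleton bound).


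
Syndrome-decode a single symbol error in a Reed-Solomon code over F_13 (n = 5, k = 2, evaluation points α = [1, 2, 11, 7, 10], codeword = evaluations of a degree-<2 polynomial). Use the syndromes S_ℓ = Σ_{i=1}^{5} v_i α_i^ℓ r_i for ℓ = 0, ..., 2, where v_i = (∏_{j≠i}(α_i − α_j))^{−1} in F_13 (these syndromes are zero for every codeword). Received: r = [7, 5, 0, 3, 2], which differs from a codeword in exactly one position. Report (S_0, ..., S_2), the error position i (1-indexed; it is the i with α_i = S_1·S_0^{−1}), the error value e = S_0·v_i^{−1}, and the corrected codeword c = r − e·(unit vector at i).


S = (11, 12, 6), error at position 4, error magnitude e = 8, c = [7, 5, 0, 8, 2].

Step 1: column multipliers v_i = (∏_{j≠i}(α_i − α_j))^{−1} mod 13.
  i = 1 (α = 1): (1−2)(1−11)(1−7)(1−10) = (−1)·(−10)·(−6)·(−9) = 540 ≡ 7, so v_1 = 7^{−1} = 2 (mod 13).
  i = 2 (α = 2): (2−1)(2−11)(2−7)(2−10) = 1·(−9)·(−5)·(−8) = −360 ≡ 4, so v_2 = 4^{−1} = 10 (mod 13).
  i = 3 (α = 11): (11−1)(11−2)(11−7)(11−10) = 10·9·4·1 = 360 ≡ 9, so v_3 = 9^{−1} = 3 (mod 13).
  i = 4 (α = 7): (7−1)(7−2)(7−11)(7−10) = 6·5·(−4)·(−3) = 360 ≡ 9, so v_4 = 9^{−1} = 3 (mod 13).
  i = 5 (α = 10): (10−1)(10−2)(10−11)(10−7) = 9·8·(−1)·3 = −216 ≡ 5, so v_5 = 5^{−1} = 8 (mod 13).
  v = [2, 10, 3, 3, 8].
Step 2: syndromes of r = [7, 5, 0, 3, 2] (all sums mod 13).
  S_0 = Σ v_i r_i = 2·7 + 10·5 + 3·0 + 3·3 + 8·2 = 89 ≡ 11.
  S_1 = Σ v_i α_i r_i = 2·1·7 + 10·2·5 + 3·11·0 + 3·7·3 + 8·10·2 = 337 ≡ 12.
  α_i^2 mod 13 = [1, 4, 4, 10, 9].
  S_2 = Σ v_i α_i^2 r_i = 2·1·7 + 10·4·5 + 3·4·0 + 3·10·3 + 8·9·2 = 448 ≡ 6.
  S = (11, 12, 6) ≠ 0, so r is not a codeword (an error is present).
Step 3: locate the error. For a single error e at position i, S_ℓ = v_i·e·α_i^ℓ, so α_err = S_1/S_0.
  S_0^{−1} = 11^{−1} = 6 (mod 13), so α_err = 12·6 = 72 ≡ 7 = α_4. Error position i = 4.
  Consistency check: S_2/S_1 = 6·12 = 72 ≡ 7 = α_err ✓ (single-error assumption holds).
Step 4: error magnitude e = S_0/v_4 = S_0·∏_{j≠4}(α_4 − α_j) = 11·9 = 99 ≡ 8 (mod 13).
Step 5: correct position 4: c_4 = r_4 − e = 3 − 8 ≡ 8 (mod 13). Hence c = [7, 5, 0, 8, 2].
  Check: interpolating c through the α_i gives m(x) = 9 + 11·x (degree < 2) with m(α_i) = c_i for every i, so c is indeed a codeword.


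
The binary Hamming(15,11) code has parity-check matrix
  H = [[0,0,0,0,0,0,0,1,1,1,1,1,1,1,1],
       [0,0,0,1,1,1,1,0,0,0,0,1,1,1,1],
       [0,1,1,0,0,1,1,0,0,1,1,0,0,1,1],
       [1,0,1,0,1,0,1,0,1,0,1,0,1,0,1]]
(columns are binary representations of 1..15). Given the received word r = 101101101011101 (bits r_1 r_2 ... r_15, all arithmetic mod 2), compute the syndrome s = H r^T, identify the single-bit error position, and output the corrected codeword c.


s = (1, 0, 1, 1)^T, error position = 11, corrected codeword c = 101101101001101

Compute s = H r^T mod 2 one row at a time:
  s_1 = 0 + 1 + 0 + 1 + 1 + 1 + 0 + 1 = 5 ≡ 1 (mod 2).
  s_2 = 1 + 0 + 1 + 1 + 1 + 1 + 0 + 1 = 6 ≡ 0 (mod 2).
  s_3 = 0 + 1 + 1 + 1 + 0 + 1 + 0 + 1 = 5 ≡ 1 (mod 2).
  s_4 = 1 + 1 + 0 + 1 + 1 + 1 + 1 + 1 = 7 ≡ 1 (mod 2).
s = (1, 0, 1, 1)^T — this equals column 11 of H (binary 1011), so error is at position 11.
Correct: flip bit 11 of r = 101101101011101 to get c = 101101101001101.


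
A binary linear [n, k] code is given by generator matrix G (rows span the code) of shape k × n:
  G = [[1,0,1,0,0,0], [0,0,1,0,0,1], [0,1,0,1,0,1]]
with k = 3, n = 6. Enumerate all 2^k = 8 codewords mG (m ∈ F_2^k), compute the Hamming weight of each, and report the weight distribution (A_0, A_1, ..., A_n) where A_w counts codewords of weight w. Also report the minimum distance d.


Weight distribution: A_0 = 1, A_2 = 3, A_3 = 3, A_5 = 1. Minimum distance d = 2.

Enumerate all 2^3 = 8 messages m ∈ F_2^3.
For each, compute codeword c = mG in F_2^6, then tally its weight.
  m = 000 → c = 000000, weight = 0.
  m = 100 → c = 101000, weight = 2.
  m = 010 → c = 001001, weight = 2.
  m = 110 → c = 100001, weight = 2.
  m = 001 → c = 010101, weight = 3.
  m = 101 → c = 111101, weight = 5.
  m = 011 → c = 011100, weight = 3.
  m = 111 → c = 110100, weight = 3.
Tally weights:
  weight 0: 1 codewords.
  weight 2: 3 codewords.
  weight 3: 3 codewords.
  weight 5: 1 codewords.
Minimum distance d = smallest w > 0 with A_w > 0 = 2.
Sanity: Σ A_w = 8 = 2^3 = 8 ✓.


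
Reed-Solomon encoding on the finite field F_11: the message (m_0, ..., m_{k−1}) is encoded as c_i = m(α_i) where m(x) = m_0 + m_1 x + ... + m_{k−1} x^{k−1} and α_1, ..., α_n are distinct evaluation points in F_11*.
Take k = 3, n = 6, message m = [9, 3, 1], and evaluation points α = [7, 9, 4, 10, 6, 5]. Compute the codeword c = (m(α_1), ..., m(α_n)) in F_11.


c = [2, 7, 4, 7, 8, 5]

Message polynomial: m(x) = 9 + 3·x + 1·x^2 (mod 11).
For each evaluation point α_i, compute m(α_i) mod 11:
  α_1 = 7: Horner steps 1 → 10 → 2, so m(7) = 2.
  α_2 = 9: Horner steps 1 → 1 → 7, so m(9) = 7.
  α_3 = 4: Horner steps 1 → 7 → 4, so m(4) = 4.
  α_4 = 10: Horner steps 1 → 2 → 7, so m(10) = 7.
  α_5 = 6: Horner steps 1 → 9 → 8, so m(6) = 8.
  α_6 = 5: Horner steps 1 → 8 → 5, so m(5) = 5.
Codeword c = [2, 7, 4, 7, 8, 5] ∈ F_11^6.


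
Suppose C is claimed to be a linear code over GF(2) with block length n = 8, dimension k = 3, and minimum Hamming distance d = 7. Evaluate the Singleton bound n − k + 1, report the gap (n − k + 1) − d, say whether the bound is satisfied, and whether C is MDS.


Singleton RHS = n − k + 1 = 6, slack = -1, bound violated (no such code; not MDS).

Singleton bound: d ≤ n − k + 1.
Here n = 8, k = 3, so n − k + 1 = 6.
Given d = 7, check d ≤ 6: NO.
Slack = (n − k + 1) − d = -1.
The slack is negative: d = 7 exceeds n − k + 1 = 6 by 1, so the Singleton bound is violated and no linear [8, 3, 7]_2 code can exist. In particular it is not MDS (MDS requires d = n − k + 1 exactly).
Description: the claimed parameters are [8, 3, 7]_2; such a code would be impossible (violates the Singleton bound).


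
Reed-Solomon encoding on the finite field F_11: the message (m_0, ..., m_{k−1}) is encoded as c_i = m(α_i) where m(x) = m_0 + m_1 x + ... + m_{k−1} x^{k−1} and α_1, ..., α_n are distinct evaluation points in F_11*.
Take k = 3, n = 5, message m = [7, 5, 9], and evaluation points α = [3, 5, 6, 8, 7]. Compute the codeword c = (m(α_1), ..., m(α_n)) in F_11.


c = [4, 4, 9, 7, 10]

Message polynomial: m(x) = 7 + 5·x + 9·x^2 (mod 11).
For each evaluation point α_i, compute m(α_i) mod 11:
  α_1 = 3: Horner steps 9 → 10 → 4, so m(3) = 4.
  α_2 = 5: Horner steps 9 → 6 → 4, so m(5) = 4.
  α_3 = 6: Horner steps 9 → 4 → 9, so m(6) = 9.
  α_4 = 8: Horner steps 9 → 0 → 7, so m(8) = 7.
  α_5 = 7: Horner steps 9 → 2 → 10, so m(7) = 10.
Codeword c = [4, 4, 9, 7, 10] ∈ F_11^5.


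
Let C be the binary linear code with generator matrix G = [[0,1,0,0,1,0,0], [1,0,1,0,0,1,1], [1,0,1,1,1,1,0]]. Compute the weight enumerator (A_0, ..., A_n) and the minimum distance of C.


Weight distribution: A_0 = 1, A_2 = 1, A_3 = 2, A_4 = 1, A_5 = 2, A_6 = 1. Minimum distance d = 2.

Enumerate all 2^3 = 8 messages m ∈ F_2^3.
For each, compute codeword c = mG in F_2^7, then tally its weight.
  m = 000 → c = 0000000, weight = 0.
  m = 100 → c = 0100100, weight = 2.
  m = 010 → c = 1010011, weight = 4.
  m = 110 → c = 1110111, weight = 6.
  m = 001 → c = 1011110, weight = 5.
  m = 101 → c = 1111010, weight = 5.
  m = 011 → c = 0001101, weight = 3.
  m = 111 → c = 0101001, weight = 3.
Tally weights:
  weight 0: 1 codewords.
  weight 2: 1 codewords.
  weight 3: 2 codewords.
  weight 4: 1 codewords.
  weight 5: 2 codewords.
  weight 6: 1 codewords.
Minimum distance d = smallest w > 0 with A_w > 0 = 2.
Sanity: Σ A_w = 8 = 2^3 = 8 ✓.


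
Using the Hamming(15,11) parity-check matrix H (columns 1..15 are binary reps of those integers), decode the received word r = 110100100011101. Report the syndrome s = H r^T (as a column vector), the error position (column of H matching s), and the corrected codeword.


s = (0, 1, 0, 1)^T, error position = 5, corrected codeword c = 110110100011101

Compute s = H r^T mod 2 one row at a time:
  s_1 = 0 + 0 + 0 + 1 + 1 + 1 + 0 + 1 = 4 ≡ 0 (mod 2).
  s_2 = 1 + 0 + 0 + 1 + 1 + 1 + 0 + 1 = 5 ≡ 1 (mod 2).
  s_3 = 1 + 0 + 0 + 1 + 0 + 1 + 0 + 1 = 4 ≡ 0 (mod 2).
  s_4 = 1 + 0 + 0 + 1 + 0 + 1 + 1 + 1 = 5 ≡ 1 (mod 2).
s = (0, 1, 0, 1)^T — this equals column 5 of H (binary 0101), so error is at position 5.
Correct: flip bit 5 of r = 110100100011101 to get c = 110110100011101.


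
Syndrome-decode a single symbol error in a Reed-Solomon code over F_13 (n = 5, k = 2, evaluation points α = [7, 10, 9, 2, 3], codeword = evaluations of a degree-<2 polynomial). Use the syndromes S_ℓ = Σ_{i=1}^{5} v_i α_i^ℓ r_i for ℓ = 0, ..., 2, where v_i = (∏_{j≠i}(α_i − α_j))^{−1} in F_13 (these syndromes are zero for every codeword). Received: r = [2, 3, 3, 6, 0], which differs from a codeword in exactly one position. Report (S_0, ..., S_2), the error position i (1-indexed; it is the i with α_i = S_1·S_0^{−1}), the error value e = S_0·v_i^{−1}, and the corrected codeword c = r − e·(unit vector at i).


S = (7, 5, 11), error at position 2, error magnitude e = 6, c = [2, 10, 3, 6, 0].

Step 1: column multipliers v_i = (∏_{j≠i}(α_i − α_j))^{−1} mod 13.
  i = 1 (α = 7): (7−10)(7−9)(7−2)(7−3) = (−3)·(−2)·5·4 = 120 ≡ 3, so v_1 = 3^{−1} = 9 (mod 13).
  i = 2 (α = 10): (10−7)(10−9)(10−2)(10−3) = 3·1·8·7 = 168 ≡ 12, so v_2 = 12^{−1} = 12 (mod 13).
  i = 3 (α = 9): (9−7)(9−10)(9−2)(9−3) = 2·(−1)·7·6 = −84 ≡ 7, so v_3 = 7^{−1} = 2 (mod 13).
  i = 4 (α = 2): (2−7)(2−10)(2−9)(2−3) = (−5)·(−8)·(−7)·(−1) = 280 ≡ 7, so v_4 = 7^{−1} = 2 (mod 13).
  i = 5 (α = 3): (3−7)(3−10)(3−9)(3−2) = (−4)·(−7)·(−6)·1 = −168 ≡ 1, so v_5 = 1^{−1} = 1 (mod 13).
  v = [9, 12, 2, 2, 1].
Step 2: syndromes of r = [2, 3, 3, 6, 0] (all sums mod 13).
  S_0 = Σ v_i r_i = 9·2 + 12·3 + 2·3 + 2·6 + 1·0 = 72 ≡ 7.
  S_1 = Σ v_i α_i r_i = 9·7·2 + 12·10·3 + 2·9·3 + 2·2·6 + 1·3·0 = 564 ≡ 5.
  α_i^2 mod 13 = [10, 9, 3, 4, 9].
  S_2 = Σ v_i α_i^2 r_i = 9·10·2 + 12·9·3 + 2·3·3 + 2·4·6 + 1·9·0 = 570 ≡ 11.
  S = (7, 5, 11) ≠ 0, so r is not a codeword (an error is present).
Step 3: locate the error. For a single error e at position i, S_ℓ = v_i·e·α_i^ℓ, so α_err = S_1/S_0.
  S_0^{−1} = 7^{−1} = 2 (mod 13), so α_err = 5·2 = 10 ≡ 10 = α_2. Error position i = 2.
  Consistency check: S_2/S_1 = 11·8 = 88 ≡ 10 = α_err ✓ (single-error assumption holds).
Step 4: error magnitude e = S_0/v_2 = S_0·∏_{j≠2}(α_2 − α_j) = 7·12 = 84 ≡ 6 (mod 13).
Step 5: correct position 2: c_2 = r_2 − e = 3 − 6 ≡ 10 (mod 13). Hence c = [2, 10, 3, 6, 0].
  Check: interpolating c through the α_i gives m(x) = 5 + 7·x (degree < 2) with m(α_i) = c_i for every i, so c is indeed a codeword.


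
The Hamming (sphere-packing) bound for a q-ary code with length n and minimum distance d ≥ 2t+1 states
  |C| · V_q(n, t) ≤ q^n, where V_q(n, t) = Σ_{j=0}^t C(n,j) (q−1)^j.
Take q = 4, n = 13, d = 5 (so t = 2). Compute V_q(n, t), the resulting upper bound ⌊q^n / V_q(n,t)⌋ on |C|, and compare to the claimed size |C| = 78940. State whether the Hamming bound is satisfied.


V_q(n, t) = 742, q^n = 67108864, Hamming bound = 90443, |C| = 78940 ≤ bound (satisfied).

Step 1: Compute V_q(n, t) = Σ_{j=0}^2 C(n, j) (q−1)^j.
  j = 0: C(13,0)·(3)^0 = 1·1 = 1.
  j = 1: C(13,1)·(3)^1 = 13·3 = 39.
  j = 2: C(13,2)·(3)^2 = 78·9 = 702.
  V_q(n, t) = 1 + 39 + 702 = 742.
Step 2: q^n = 4^13 = 67108864.
Step 3: Hamming bound ⌊q^n / V_q(n,t)⌋ = ⌊67108864/742⌋ = 90443.
Step 4: Compare |C| = 78940 to 90443: satisfied.
The claimed |C| lies below the Hamming bound.


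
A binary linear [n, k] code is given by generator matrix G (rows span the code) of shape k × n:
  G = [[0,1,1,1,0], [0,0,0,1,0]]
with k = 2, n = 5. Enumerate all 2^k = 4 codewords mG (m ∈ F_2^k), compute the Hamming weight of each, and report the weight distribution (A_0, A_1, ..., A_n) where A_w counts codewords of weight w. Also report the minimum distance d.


Weight distribution: A_0 = 1, A_1 = 1, A_2 = 1, A_3 = 1. Minimum distance d = 1.

Enumerate all 2^2 = 4 messages m ∈ F_2^2.
For each, compute codeword c = mG in F_2^5, then tally its weight.
  m = 00 → c = 00000, weight = 0.
  m = 10 → c = 01110, weight = 3.
  m = 01 → c = 00010, weight = 1.
  m = 11 → c = 01100, weight = 2.
Tally weights:
  weight 0: 1 codewords.
  weight 1: 1 codewords.
  weight 2: 1 codewords.
  weight 3: 1 codewords.
Minimum distance d = smallest w > 0 with A_w > 0 = 1.
Sanity: Σ A_w = 4 = 2^2 = 4 ✓.


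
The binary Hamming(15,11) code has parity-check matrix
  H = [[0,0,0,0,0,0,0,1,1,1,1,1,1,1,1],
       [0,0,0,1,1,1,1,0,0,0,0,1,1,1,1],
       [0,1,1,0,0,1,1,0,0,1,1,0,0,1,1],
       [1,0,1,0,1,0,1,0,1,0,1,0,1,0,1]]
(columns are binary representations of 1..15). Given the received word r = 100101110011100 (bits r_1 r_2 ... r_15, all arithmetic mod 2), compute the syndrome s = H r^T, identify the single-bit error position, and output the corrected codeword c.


s = (0, 1, 1, 0)^T, error position = 6, corrected codeword c = 100100110011100

Compute s = H r^T mod 2 one row at a time:
  s_1 = 1 + 0 + 0 + 1 + 1 + 1 + 0 + 0 = 4 ≡ 0 (mod 2).
  s_2 = 1 + 0 + 1 + 1 + 1 + 1 + 0 + 0 = 5 ≡ 1 (mod 2).
  s_3 = 0 + 0 + 1 + 1 + 0 + 1 + 0 + 0 = 3 ≡ 1 (mod 2).
  s_4 = 1 + 0 + 0 + 1 + 0 + 1 + 1 + 0 = 4 ≡ 0 (mod 2).
s = (0, 1, 1, 0)^T — this equals column 6 of H (binary 0110), so error is at position 6.
Correct: flip bit 6 of r = 100101110011100 to get c = 100100110011100.


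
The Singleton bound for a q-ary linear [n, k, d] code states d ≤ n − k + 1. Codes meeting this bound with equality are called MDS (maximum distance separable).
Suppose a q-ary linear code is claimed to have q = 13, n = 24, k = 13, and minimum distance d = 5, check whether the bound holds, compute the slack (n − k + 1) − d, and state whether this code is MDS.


Singleton RHS = n − k + 1 = 12, slack = 7, bound satisfied, not MDS.

Singleton bound: d ≤ n − k + 1.
Here n = 24, k = 13, so n − k + 1 = 12.
Given d = 5, check d ≤ 12: YES.
Slack = (n − k + 1) − d = 7.
The code is NOT MDS (slack = 7 > 0).
Description: the claimed parameters are [24, 13, 5]_13; such a code would be non-MDS.


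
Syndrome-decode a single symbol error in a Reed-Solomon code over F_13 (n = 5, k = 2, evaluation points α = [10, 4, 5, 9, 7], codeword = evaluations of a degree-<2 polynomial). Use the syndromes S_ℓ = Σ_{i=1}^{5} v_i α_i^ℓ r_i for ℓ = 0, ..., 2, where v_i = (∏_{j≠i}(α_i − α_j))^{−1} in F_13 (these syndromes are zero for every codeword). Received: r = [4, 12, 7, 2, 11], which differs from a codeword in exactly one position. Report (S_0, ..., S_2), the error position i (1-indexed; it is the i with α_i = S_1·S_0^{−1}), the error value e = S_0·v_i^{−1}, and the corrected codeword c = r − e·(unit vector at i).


S = (6, 11, 5), error at position 2, error magnitude e = 7, c = [4, 5, 7, 2, 11].

Step 1: column multipliers v_i = (∏_{j≠i}(α_i − α_j))^{−1} mod 13.
  i = 1 (α = 10): (10−4)(10−5)(10−9)(10−7) = 6·5·1·3 = 90 ≡ 12, so v_1 = 12^{−1} = 12 (mod 13).
  i = 2 (α = 4): (4−10)(4−5)(4−9)(4−7) = (−6)·(−1)·(−5)·(−3) = 90 ≡ 12, so v_2 = 12^{−1} = 12 (mod 13).
  i = 3 (α = 5): (5−10)(5−4)(5−9)(5−7) = (−5)·1·(−4)·(−2) = −40 ≡ 12, so v_3 = 12^{−1} = 12 (mod 13).
  i = 4 (α = 9): (9−10)(9−4)(9−5)(9−7) = (−1)·5·4·2 = −40 ≡ 12, so v_4 = 12^{−1} = 12 (mod 13).
  i = 5 (α = 7): (7−10)(7−4)(7−5)(7−9) = (−3)·3·2·(−2) = 36 ≡ 10, so v_5 = 10^{−1} = 4 (mod 13).
  v = [12, 12, 12, 12, 4].
Step 2: syndromes of r = [4, 12, 7, 2, 11] (all sums mod 13).
  S_0 = Σ v_i r_i = 12·4 + 12·12 + 12·7 + 12·2 + 4·11 = 344 ≡ 6.
  S_1 = Σ v_i α_i r_i = 12·10·4 + 12·4·12 + 12·5·7 + 12·9·2 + 4·7·11 = 2000 ≡ 11.
  α_i^2 mod 13 = [9, 3, 12, 3, 10].
  S_2 = Σ v_i α_i^2 r_i = 12·9·4 + 12·3·12 + 12·12·7 + 12·3·2 + 4·10·11 = 2384 ≡ 5.
  S = (6, 11, 5) ≠ 0, so r is not a codeword (an error is present).
Step 3: locate the error. For a single error e at position i, S_ℓ = v_i·e·α_i^ℓ, so α_err = S_1/S_0.
  S_0^{−1} = 6^{−1} = 11 (mod 13), so α_err = 11·11 = 121 ≡ 4 = α_2. Error position i = 2.
  Consistency check: S_2/S_1 = 5·6 = 30 ≡ 4 = α_err ✓ (single-error assumption holds).
Step 4: error magnitude e = S_0/v_2 = S_0·∏_{j≠2}(α_2 − α_j) = 6·12 = 72 ≡ 7 (mod 13).
Step 5: correct position 2: c_2 = r_2 − e = 12 − 7 ≡ 5 (mod 13). Hence c = [4, 5, 7, 2, 11].
  Check: interpolating c through the α_i gives m(x) = 10 + 2·x (degree < 2) with m(α_i) = c_i for every i, so c is indeed a codeword.


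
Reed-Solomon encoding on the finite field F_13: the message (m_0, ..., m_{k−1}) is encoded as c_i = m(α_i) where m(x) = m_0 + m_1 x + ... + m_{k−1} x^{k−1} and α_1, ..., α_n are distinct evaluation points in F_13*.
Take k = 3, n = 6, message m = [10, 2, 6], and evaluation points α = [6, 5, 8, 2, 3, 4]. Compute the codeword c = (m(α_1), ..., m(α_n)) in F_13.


c = [4, 1, 7, 12, 5, 10]

Message polynomial: m(x) = 10 + 2·x + 6·x^2 (mod 13).
For each evaluation point α_i, compute m(α_i) mod 13:
  α_1 = 6: Horner steps 6 → 12 → 4, so m(6) = 4.
  α_2 = 5: Horner steps 6 → 6 → 1, so m(5) = 1.
  α_3 = 8: Horner steps 6 → 11 → 7, so m(8) = 7.
  α_4 = 2: Horner steps 6 → 1 → 12, so m(2) = 12.
  α_5 = 3: Horner steps 6 → 7 → 5, so m(3) = 5.
  α_6 = 4: Horner steps 6 → 0 → 10, so m(4) = 10.
Codeword c = [4, 1, 7, 12, 5, 10] ∈ F_13^6.


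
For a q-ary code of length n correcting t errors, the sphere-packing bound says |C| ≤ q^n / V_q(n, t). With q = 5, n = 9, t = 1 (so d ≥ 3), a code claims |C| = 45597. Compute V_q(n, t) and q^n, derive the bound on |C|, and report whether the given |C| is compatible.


V_q(n, t) = 37, q^n = 1953125, Hamming bound = 52787, |C| = 45597 ≤ bound (satisfied).

Step 1: Compute V_q(n, t) = Σ_{j=0}^1 C(n, j) (q−1)^j.
  j = 0: C(9,0)·(4)^0 = 1·1 = 1.
  j = 1: C(9,1)·(4)^1 = 9·4 = 36.
  V_q(n, t) = 1 + 36 = 37.
Step 2: q^n = 5^9 = 1953125.
Step 3: Hamming bound ⌊q^n / V_q(n,t)⌋ = ⌊1953125/37⌋ = 52787.
Step 4: Compare |C| = 45597 to 52787: satisfied.
The claimed |C| lies below the Hamming bound.


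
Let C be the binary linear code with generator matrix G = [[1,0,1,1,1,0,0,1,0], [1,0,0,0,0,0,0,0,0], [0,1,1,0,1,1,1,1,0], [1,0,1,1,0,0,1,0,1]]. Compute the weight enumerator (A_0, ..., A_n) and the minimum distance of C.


Weight distribution: A_0 = 1, A_1 = 1, A_4 = 5, A_5 = 5, A_6 = 2, A_7 = 2. Minimum distance d = 1.

Enumerate all 2^4 = 16 messages m ∈ F_2^4.
For each, compute codeword c = mG in F_2^9, then tally its weight.
  m = 0000 → c = 000000000, weight = 0.
  m = 1000 → c = 101110010, weight = 5.
  m = 0100 → c = 100000000, weight = 1.
  m = 1100 → c = 001110010, weight = 4.
  m = 0010 → c = 011011110, weight = 6.
  m = 1010 → c = 110101100, weight = 5.
  m = 0110 → c = 111011110, weight = 7.
  m = 1110 → c = 010101100, weight = 4.
  m = 0001 → c = 101100101, weight = 5.
  m = 1001 → c = 000010111, weight = 4.
  m = 0101 → c = 001100101, weight = 4.
  m = 1101 → c = 100010111, weight = 5.
  m = 0011 → c = 110111011, weight = 7.
  m = 1011 → c = 011001001, weight = 4.
  m = 0111 → c = 010111011, weight = 6.
  m = 1111 → c = 111001001, weight = 5.
Tally weights:
  weight 0: 1 codewords.
  weight 1: 1 codewords.
  weight 4: 5 codewords.
  weight 5: 5 codewords.
  weight 6: 2 codewords.
  weight 7: 2 codewords.
Minimum distance d = smallest w > 0 with A_w > 0 = 1.
Sanity: Σ A_w = 16 = 2^4 = 16 ✓.


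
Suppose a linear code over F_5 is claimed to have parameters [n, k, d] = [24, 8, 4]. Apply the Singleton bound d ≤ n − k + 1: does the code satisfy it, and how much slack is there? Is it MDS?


Singleton RHS = n − k + 1 = 17, slack = 13, bound satisfied, not MDS.

Singleton bound: d ≤ n − k + 1.
Here n = 24, k = 8, so n − k + 1 = 17.
Given d = 4, check d ≤ 17: YES.
Slack = (n − k + 1) − d = 13.
The code is NOT MDS (slack = 13 > 0).
Description: the claimed parameters are [24, 8, 4]_5; such a code would be non-MDS.


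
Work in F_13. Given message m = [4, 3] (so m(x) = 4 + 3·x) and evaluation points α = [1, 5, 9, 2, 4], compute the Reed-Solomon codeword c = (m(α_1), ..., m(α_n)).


c = [7, 6, 5, 10, 3]

Message polynomial: m(x) = 4 + 3·x (mod 13).
For each evaluation point α_i, compute m(α_i) mod 13:
  α_1 = 1: Horner steps 3 → 7, so m(1) = 7.
  α_2 = 5: Horner steps 3 → 6, so m(5) = 6.
  α_3 = 9: Horner steps 3 → 5, so m(9) = 5.
  α_4 = 2: Horner steps 3 → 10, so m(2) = 10.
  α_5 = 4: Horner steps 3 → 3, so m(4) = 3.
Codeword c = [7, 6, 5, 10, 3] ∈ F_13^5.


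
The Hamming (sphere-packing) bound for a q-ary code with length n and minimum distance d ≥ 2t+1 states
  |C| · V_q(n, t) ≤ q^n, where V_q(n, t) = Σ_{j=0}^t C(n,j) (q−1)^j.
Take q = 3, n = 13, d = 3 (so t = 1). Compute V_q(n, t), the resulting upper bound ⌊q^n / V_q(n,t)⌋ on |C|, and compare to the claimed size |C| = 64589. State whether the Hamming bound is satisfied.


V_q(n, t) = 27, q^n = 1594323, Hamming bound = 59049, |C| = 64589 > bound (violated).

Step 1: Compute V_q(n, t) = Σ_{j=0}^1 C(n, j) (q−1)^j.
  j = 0: C(13,0)·(2)^0 = 1·1 = 1.
  j = 1: C(13,1)·(2)^1 = 13·2 = 26.
  V_q(n, t) = 1 + 26 = 27.
Step 2: q^n = 3^13 = 1594323.
Step 3: Hamming bound ⌊q^n / V_q(n,t)⌋ = ⌊1594323/27⌋ = 59049.
Step 4: Compare |C| = 64589 to 59049: violated.
The claimed |C| lies above the Hamming bound, so no 3-ary code of length 13 with d ≥ 3 can have 64589 codewords.


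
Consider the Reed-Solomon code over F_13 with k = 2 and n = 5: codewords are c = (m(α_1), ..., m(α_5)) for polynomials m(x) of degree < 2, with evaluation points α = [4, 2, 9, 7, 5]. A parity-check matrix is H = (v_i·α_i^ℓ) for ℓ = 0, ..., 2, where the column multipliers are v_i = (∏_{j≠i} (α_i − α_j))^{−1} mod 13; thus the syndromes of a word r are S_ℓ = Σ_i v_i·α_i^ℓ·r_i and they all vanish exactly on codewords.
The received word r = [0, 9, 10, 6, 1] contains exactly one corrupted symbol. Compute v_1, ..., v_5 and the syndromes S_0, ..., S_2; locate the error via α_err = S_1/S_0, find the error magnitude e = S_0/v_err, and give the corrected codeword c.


S = (7, 9, 6), error at position 5, error magnitude e = 12, c = [0, 9, 10, 6, 2].

Step 1: column multipliers v_i = (∏_{j≠i}(α_i − α_j))^{−1} mod 13.
  i = 1 (α = 4): (4−2)(4−9)(4−7)(4−5) = 2·(−5)·(−3)·(−1) = −30 ≡ 9, so v_1 = 9^{−1} = 3 (mod 13).
  i = 2 (α = 2): (2−4)(2−9)(2−7)(2−5) = (−2)·(−7)·(−5)·(−3) = 210 ≡ 2, so v_2 = 2^{−1} = 7 (mod 13).
  i = 3 (α = 9): (9−4)(9−2)(9−7)(9−5) = 5·7·2·4 = 280 ≡ 7, so v_3 = 7^{−1} = 2 (mod 13).
  i = 4 (α = 7): (7−4)(7−2)(7−9)(7−5) = 3·5·(−2)·2 = −60 ≡ 5, so v_4 = 5^{−1} = 8 (mod 13).
  i = 5 (α = 5): (5−4)(5−2)(5−9)(5−7) = 1·3·(−4)·(−2) = 24 ≡ 11, so v_5 = 11^{−1} = 6 (mod 13).
  v = [3, 7, 2, 8, 6].
Step 2: syndromes of r = [0, 9, 10, 6, 1] (all sums mod 13).
  S_0 = Σ v_i r_i = 3·0 + 7·9 + 2·10 + 8·6 + 6·1 = 137 ≡ 7.
  S_1 = Σ v_i α_i r_i = 3·4·0 + 7·2·9 + 2·9·10 + 8·7·6 + 6·5·1 = 672 ≡ 9.
  α_i^2 mod 13 = [3, 4, 3, 10, 12].
  S_2 = Σ v_i α_i^2 r_i = 3·3·0 + 7·4·9 + 2·3·10 + 8·10·6 + 6·12·1 = 864 ≡ 6.
  S = (7, 9, 6) ≠ 0, so r is not a codeword (an error is present).
Step 3: locate the error. For a single error e at position i, S_ℓ = v_i·e·α_i^ℓ, so α_err = S_1/S_0.
  S_0^{−1} = 7^{−1} = 2 (mod 13), so α_err = 9·2 = 18 ≡ 5 = α_5. Error position i = 5.
  Consistency check: S_2/S_1 = 6·3 = 18 ≡ 5 = α_err ✓ (single-error assumption holds).
Step 4: error magnitude e = S_0/v_5 = S_0·∏_{j≠5}(α_5 − α_j) = 7·11 = 77 ≡ 12 (mod 13).
Step 5: correct position 5: c_5 = r_5 − e = 1 − 12 ≡ 2 (mod 13). Hence c = [0, 9, 10, 6, 2].
  Check: interpolating c through the α_i gives m(x) = 5 + 2·x (degree < 2) with m(α_i) = c_i for every i, so c is indeed a codeword.


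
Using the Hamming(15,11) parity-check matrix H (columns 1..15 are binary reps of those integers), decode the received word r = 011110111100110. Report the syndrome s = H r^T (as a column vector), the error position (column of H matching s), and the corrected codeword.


s = (1, 1, 1, 1)^T, error position = 15, corrected codeword c = 011110111100111

Compute s = H r^T mod 2 one row at a time:
  s_1 = 1 + 1 + 1 + 0 + 0 + 1 + 1 + 0 = 5 ≡ 1 (mod 2).
  s_2 = 1 + 1 + 0 + 1 + 0 + 1 + 1 + 0 = 5 ≡ 1 (mod 2).
  s_3 = 1 + 1 + 0 + 1 + 1 + 0 + 1 + 0 = 5 ≡ 1 (mod 2).
  s_4 = 0 + 1 + 1 + 1 + 1 + 0 + 1 + 0 = 5 ≡ 1 (mod 2).
s = (1, 1, 1, 1)^T — this equals column 15 of H (binary 1111), so error is at position 15.
Correct: flip bit 15 of r = 011110111100110 to get c = 011110111100111.


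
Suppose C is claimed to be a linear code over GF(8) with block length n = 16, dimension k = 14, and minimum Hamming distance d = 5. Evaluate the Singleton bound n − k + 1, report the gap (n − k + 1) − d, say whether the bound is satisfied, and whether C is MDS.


Singleton RHS = n − k + 1 = 3, slack = -2, bound violated (no such code; not MDS).

Singleton bound: d ≤ n − k + 1.
Here n = 16, k = 14, so n − k + 1 = 3.
Given d = 5, check d ≤ 3: NO.
Slack = (n − k + 1) − d = -2.
The slack is negative: d = 5 exceeds n − k + 1 = 3 by 2, so the Singleton bound is violated and no linear [16, 14, 5]_8 code can exist. In particular it is not MDS (MDS requires d = n − k + 1 exactly).
Description: the claimed parameters are [16, 14, 5]_8; such a code would be impossible (violates the Singleton bound).
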